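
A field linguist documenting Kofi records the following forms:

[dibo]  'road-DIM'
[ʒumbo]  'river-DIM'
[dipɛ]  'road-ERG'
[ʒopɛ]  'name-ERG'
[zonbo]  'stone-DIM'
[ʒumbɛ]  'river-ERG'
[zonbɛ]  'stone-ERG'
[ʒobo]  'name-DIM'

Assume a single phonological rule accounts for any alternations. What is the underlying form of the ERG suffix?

/-pɛ/

The ERG suffix surfaces as [-bɛ] and [-pɛ], depending on the final segment of the stem.
The DIM suffix, which begins with [b], is invariant after every stem; so [b] is not altered by any rule here.
The ERG suffix is therefore /-pɛ/ underlyingly, with post-nasal voicing: voiceless stops become voiced after a nasal.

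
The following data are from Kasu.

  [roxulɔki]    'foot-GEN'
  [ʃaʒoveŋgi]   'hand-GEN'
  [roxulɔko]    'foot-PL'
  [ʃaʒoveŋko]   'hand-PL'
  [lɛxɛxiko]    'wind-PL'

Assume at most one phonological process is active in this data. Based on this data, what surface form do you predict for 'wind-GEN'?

The GEN suffix surfaces as [-gi] and [-ki], depending on the final segment of the stem.
By contrast the PL suffix keeps its initial [k] throughout — that segment must be underlying.
The GEN suffix is therefore /-gi/ underlyingly, with post-vocalic devoicing: voiced stops become voiceless after a vowel.
After 'wind', which ends in a vowel, the suffix surfaces as [-ki], giving [lɛxɛxiki].

[lɛxɛxiki]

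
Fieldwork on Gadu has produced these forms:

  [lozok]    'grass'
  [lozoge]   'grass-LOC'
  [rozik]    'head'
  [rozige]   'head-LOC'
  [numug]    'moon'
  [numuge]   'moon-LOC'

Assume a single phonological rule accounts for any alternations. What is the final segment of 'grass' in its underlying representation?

In [lozok] and [lozoge] the final segment of 'grass' alternates: [k] ~ [g].
If /g/ were underlying and a rule turned it into [k] in isolation, 'moon' would also alternate; but it has [g] in both [numug] and [numuge].
The underlying segment must be /k/; voiceless stops become voiced between vowels, yielding [g] there.

/k/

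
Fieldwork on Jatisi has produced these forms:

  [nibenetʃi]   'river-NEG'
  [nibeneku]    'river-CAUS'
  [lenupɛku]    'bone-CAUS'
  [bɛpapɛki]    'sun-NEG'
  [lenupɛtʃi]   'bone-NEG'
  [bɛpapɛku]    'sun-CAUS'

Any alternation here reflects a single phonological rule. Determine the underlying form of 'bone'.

The root 'bone' surfaces as [lenupɛku] and [lenupɛtʃi], with a stem-final [k] ~ [tʃ] alternation.
But 'sun' keeps [k] in both environments ([bɛpapɛku], [bɛpapɛki]), so there is no rule changing /k/ to [tʃ] before the NEG suffix.
Therefore /tʃ/ is basic and [k] is derived by depalatalization (palato-alveolar /tʃ/ becomes [k] when no front vowel follows).

/lenupɛtʃ/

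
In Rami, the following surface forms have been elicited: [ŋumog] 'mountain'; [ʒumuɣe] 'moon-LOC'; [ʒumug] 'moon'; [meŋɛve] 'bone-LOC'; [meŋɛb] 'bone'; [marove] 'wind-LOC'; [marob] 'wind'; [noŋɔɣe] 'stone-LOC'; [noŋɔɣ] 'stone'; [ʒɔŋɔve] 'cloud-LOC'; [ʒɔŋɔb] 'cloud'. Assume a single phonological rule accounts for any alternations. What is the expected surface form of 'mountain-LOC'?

The root 'moon' surfaces as [ʒumuɣe] and [ʒumug], with a stem-final [ɣ] ~ [g] alternation.
The stem 'stone' ([noŋɔɣe], [noŋɔɣ]) shows [ɣ] unchanged in both environments, so [ɣ] cannot be basic with [g] derived in isolation.
So /g/ is underlying, and a rule of intervocalic spirantization — voiced stops become fricatives between vowels — gives [ɣ].
From [ŋumog] the stem 'mountain' is /ŋumog/; between vowels this yields [ŋumoɣe].

[ŋumoɣe]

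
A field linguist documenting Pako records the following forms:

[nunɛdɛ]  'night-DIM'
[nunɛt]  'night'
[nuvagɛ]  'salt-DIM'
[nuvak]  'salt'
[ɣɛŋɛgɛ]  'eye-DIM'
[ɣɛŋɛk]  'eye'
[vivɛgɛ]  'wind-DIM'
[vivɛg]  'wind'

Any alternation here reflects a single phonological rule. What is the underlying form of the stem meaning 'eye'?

/ɣɛŋɛk/

In [ɣɛŋɛgɛ] and [ɣɛŋɛk] the final segment of 'eye' alternates: [g] ~ [k].
But 'wind' keeps [g] in both environments ([vivɛgɛ], [vivɛg]), so there is no rule changing /g/ to [k] in isolation.
So /k/ is underlying, and a rule of intervocalic voicing — voiceless stops become voiced between vowels — gives [g].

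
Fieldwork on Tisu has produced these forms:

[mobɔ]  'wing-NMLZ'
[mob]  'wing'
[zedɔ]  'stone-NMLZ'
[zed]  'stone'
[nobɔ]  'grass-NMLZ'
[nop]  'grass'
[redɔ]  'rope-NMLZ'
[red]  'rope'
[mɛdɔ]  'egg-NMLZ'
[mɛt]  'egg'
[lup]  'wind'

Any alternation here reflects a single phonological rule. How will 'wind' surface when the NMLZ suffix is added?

[lubɔ]

The stem for 'grass' ends in [b] in [nobɔ] but [p] in [nop].
If /b/ were underlying and a rule turned it into [p] in isolation, 'wing' would also alternate; but it has [b] in both [mobɔ] and [mob].
The underlying segment must be /p/; voiceless stops become voiced between vowels, yielding [b] there.
From [lup] the stem 'wind' is /lup/; between vowels this yields [lubɔ].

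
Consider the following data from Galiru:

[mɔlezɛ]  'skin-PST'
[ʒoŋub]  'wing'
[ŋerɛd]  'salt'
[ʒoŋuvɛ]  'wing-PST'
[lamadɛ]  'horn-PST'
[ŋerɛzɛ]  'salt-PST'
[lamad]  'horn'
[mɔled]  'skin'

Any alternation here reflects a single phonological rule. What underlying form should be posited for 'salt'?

/ŋerɛz/

'salt' shows [z] ~ [d] at the end of the stem ([ŋerɛzɛ] vs [ŋerɛd]).
The stem 'horn' ([lamadɛ], [lamad]) shows [d] unchanged in both environments, so [d] cannot be basic with [z] derived before the PST suffix.
The alternation reflects word-final hardening: voiced fricatives become stops word-finally. /z/ is underlying.
So 'salt' = /ŋerɛz/.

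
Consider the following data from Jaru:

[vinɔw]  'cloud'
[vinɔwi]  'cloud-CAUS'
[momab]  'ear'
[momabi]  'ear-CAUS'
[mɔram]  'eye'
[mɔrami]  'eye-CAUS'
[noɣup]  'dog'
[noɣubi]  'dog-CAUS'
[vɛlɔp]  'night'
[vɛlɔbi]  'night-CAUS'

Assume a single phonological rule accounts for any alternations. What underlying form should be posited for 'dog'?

'dog' shows [p] ~ [b] at the end of the stem ([noɣup] vs [noɣubi]).
The stem 'ear' ([momab], [momabi]) shows [b] unchanged in both environments, so [b] cannot be basic with [p] derived in isolation.
The underlying segment must be /p/; voiceless stops become voiced between vowels, yielding [b] there.

/noɣup/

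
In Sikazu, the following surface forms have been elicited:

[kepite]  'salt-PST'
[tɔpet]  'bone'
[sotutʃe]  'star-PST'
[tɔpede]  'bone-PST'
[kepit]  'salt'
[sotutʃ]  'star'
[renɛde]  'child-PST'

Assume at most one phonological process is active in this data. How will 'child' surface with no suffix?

The stem for 'bone' ends in [d] in [tɔpede] but [t] in [tɔpet].
The stem 'salt' ([kepite], [kepit]) shows [t] unchanged in both environments, so [t] cannot be basic with [d] derived before the PST suffix.
So /d/ is underlying, and a rule of word-final obstruent devoicing — voiced obstruents become voiceless word-finally — gives [t].
The one attested form of 'child', [renɛde], shows underlying /renɛd/. Applying the same rule word-finally gives [renɛt].

[renɛt]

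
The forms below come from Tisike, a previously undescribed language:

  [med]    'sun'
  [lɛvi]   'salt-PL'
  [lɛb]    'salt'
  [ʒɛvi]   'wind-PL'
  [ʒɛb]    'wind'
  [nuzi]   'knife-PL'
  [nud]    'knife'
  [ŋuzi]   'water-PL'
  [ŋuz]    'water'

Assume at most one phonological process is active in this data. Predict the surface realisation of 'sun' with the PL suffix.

[mezi]

'knife' shows [z] ~ [d] at the end of the stem ([nuzi] vs [nud]).
The stem 'water' ([ŋuzi], [ŋuz]) shows [z] unchanged in both environments, so [z] cannot be basic with [d] derived in isolation.
So /d/ is underlying, and a rule of intervocalic spirantization — voiced stops become fricatives between vowels — gives [z].
From [med] the stem 'sun' is /med/; between vowels this yields [mezi].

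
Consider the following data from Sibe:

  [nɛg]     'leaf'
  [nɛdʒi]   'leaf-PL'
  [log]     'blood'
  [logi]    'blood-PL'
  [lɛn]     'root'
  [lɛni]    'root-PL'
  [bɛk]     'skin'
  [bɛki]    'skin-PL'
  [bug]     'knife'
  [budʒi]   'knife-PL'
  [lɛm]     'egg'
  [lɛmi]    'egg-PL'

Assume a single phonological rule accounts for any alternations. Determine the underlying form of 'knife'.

'knife' shows [g] ~ [dʒ] at the end of the stem ([bug] vs [budʒi]).
If /g/ were underlying and a rule turned it into [dʒ] before the PL suffix, 'blood' would also alternate; but it has [g] in both [log] and [logi].
Therefore /dʒ/ is basic and [g] is derived by depalatalization (palato-alveolar /dʒ/ becomes [g] when no front vowel follows).

/budʒ/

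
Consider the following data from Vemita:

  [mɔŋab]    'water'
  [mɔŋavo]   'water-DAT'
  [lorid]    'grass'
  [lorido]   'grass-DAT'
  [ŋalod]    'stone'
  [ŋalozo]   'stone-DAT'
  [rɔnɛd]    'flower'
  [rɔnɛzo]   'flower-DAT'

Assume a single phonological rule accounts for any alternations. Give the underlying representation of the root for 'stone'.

/ŋaloz/

In [ŋalod] and [ŋalozo] the final segment of 'stone' alternates: [d] ~ [z].
But 'grass' keeps [d] in both environments ([lorid], [lorido]), so there is no rule changing /d/ to [z] before the DAT suffix.
The alternation reflects word-final hardening: voiced fricatives become stops word-finally. /z/ is underlying.
So 'stone' = /ŋaloz/.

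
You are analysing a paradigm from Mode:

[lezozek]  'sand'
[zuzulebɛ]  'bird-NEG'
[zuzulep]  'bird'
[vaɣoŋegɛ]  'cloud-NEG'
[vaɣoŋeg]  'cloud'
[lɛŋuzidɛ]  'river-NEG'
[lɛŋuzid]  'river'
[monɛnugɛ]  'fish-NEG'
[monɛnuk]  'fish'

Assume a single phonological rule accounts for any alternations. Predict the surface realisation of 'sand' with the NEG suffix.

[lezozegɛ]

'fish' shows [g] ~ [k] at the end of the stem ([monɛnugɛ] vs [monɛnuk]).
If /g/ were underlying and a rule turned it into [k] in isolation, 'cloud' would also alternate; but it has [g] in both [vaɣoŋegɛ] and [vaɣoŋeg].
So /k/ is underlying, and a rule of intervocalic voicing — voiceless stops become voiced between vowels — gives [g].
From [lezozek] the stem 'sand' is /lezozek/; between vowels this yields [lezozegɛ].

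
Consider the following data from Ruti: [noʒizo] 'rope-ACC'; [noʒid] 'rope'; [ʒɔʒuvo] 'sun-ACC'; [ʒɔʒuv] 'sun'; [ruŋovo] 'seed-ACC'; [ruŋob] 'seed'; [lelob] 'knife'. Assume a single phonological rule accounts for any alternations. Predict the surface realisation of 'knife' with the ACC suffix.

[lelovo]

The stem for 'seed' ends in [v] in [ruŋovo] but [b] in [ruŋob].
But 'sun' keeps [v] in both environments ([ʒɔʒuvo], [ʒɔʒuv]), so there is no rule changing /v/ to [b] in isolation.
Therefore /b/ is basic and [v] is derived by intervocalic spirantization (voiced stops become fricatives between vowels).
From [lelob] the stem 'knife' is /lelob/; between vowels this yields [lelovo].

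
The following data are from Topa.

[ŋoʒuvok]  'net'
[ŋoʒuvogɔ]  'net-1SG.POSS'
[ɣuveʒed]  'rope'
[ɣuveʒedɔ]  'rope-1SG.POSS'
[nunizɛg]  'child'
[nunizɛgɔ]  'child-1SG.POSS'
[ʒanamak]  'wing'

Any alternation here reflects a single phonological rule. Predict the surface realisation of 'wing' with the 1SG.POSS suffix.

'net' shows [k] ~ [g] at the end of the stem ([ŋoʒuvok] vs [ŋoʒuvogɔ]).
If /g/ were underlying and a rule turned it into [k] in isolation, 'child' would also alternate; but it has [g] in both [nunizɛg] and [nunizɛgɔ].
Therefore /k/ is basic and [g] is derived by intervocalic voicing (voiceless stops become voiced between vowels).
The one attested form of 'wing', [ʒanamak], shows underlying /ʒanamak/. Applying the same rule between vowels gives [ʒanamagɔ].

[ʒanamagɔ]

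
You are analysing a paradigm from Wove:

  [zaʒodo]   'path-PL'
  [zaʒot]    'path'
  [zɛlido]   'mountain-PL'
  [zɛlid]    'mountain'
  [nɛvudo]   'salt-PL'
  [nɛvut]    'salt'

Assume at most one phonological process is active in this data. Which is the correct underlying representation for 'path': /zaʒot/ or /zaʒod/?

In [zaʒodo] and [zaʒot] the final segment of 'path' alternates: [d] ~ [t].
But 'mountain' keeps [d] in both environments ([zɛlido], [zɛlid]), so there is no rule changing /d/ to [t] in isolation.
The alternation reflects intervocalic voicing: voiceless stops become voiced between vowels. /t/ is underlying.

/zaʒot/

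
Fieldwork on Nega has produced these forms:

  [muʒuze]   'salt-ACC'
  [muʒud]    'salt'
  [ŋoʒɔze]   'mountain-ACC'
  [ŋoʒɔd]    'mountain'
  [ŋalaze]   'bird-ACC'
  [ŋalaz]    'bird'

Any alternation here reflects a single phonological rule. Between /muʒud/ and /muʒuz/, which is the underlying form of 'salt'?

/muʒud/

'salt' shows [z] ~ [d] at the end of the stem ([muʒuze] vs [muʒud]).
The stem 'bird' ([ŋalaze], [ŋalaz]) shows [z] unchanged in both environments, so [z] cannot be basic with [d] derived in isolation.
The underlying segment must be /d/; voiced stops become fricatives between vowels, yielding [z] there.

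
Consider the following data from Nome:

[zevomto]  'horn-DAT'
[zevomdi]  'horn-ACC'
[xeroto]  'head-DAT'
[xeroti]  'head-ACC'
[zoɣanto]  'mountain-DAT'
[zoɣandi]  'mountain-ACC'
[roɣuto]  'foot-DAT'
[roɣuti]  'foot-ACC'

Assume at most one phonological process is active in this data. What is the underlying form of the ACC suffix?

/-di/

The ACC suffix surfaces as [-di] and [-ti], depending on the final segment of the stem.
The DAT suffix, which begins with [t], is invariant after every stem; so [t] is not altered by any rule here.
So the underlying form is /-di/, and voiced stops become voiceless after a vowel.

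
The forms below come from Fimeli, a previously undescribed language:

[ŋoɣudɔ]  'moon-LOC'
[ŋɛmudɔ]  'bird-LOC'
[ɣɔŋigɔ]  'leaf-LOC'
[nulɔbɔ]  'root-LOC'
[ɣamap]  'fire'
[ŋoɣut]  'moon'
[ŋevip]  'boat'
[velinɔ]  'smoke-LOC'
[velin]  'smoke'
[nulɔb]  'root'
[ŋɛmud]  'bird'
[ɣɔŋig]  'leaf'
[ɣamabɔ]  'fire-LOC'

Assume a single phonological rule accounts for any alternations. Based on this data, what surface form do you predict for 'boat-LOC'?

In [ɣamabɔ] and [ɣamap] the final segment of 'fire' alternates: [b] ~ [p].
The stem 'root' ([nulɔbɔ], [nulɔb]) shows [b] unchanged in both environments, so [b] cannot be basic with [p] derived in isolation.
So /p/ is underlying, and a rule of intervocalic voicing — voiceless stops become voiced between vowels — gives [b].
From [ŋevip] the stem 'boat' is /ŋevip/; between vowels this yields [ŋevibɔ].

[ŋevibɔ]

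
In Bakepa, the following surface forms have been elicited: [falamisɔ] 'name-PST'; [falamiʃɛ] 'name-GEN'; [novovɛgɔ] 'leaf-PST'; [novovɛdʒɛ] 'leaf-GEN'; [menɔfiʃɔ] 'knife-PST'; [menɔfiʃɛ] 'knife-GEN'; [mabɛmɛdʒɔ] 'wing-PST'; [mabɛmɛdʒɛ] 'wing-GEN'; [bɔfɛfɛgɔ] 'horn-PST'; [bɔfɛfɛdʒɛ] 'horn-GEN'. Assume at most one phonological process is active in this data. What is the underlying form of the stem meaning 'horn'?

/bɔfɛfɛg/

In [bɔfɛfɛgɔ] and [bɔfɛfɛdʒɛ] the final segment of 'horn' alternates: [g] ~ [dʒ].
Compare 'wing', with invariant [dʒ] in [mabɛmɛdʒɔ] and [mabɛmɛdʒɛ]: an analysis with underlying /dʒ/ and a rule producing [g] before the PST suffix would wrongly predict alternation here too.
The underlying segment must be /g/; /g/ and /s/ become palato-alveolar [dʒ] and [ʃ] before a front vowel, yielding [dʒ] there.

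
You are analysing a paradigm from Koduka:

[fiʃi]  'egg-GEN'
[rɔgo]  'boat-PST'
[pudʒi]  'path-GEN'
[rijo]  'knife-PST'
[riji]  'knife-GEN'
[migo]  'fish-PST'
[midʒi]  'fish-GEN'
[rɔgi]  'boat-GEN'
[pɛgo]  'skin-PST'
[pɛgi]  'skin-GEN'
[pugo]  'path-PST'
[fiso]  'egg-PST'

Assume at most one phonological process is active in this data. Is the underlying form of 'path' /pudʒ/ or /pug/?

'path' shows [dʒ] ~ [g] at the end of the stem ([pudʒi] vs [pugo]).
If /g/ were underlying and a rule turned it into [dʒ] before the GEN suffix, 'skin' would also alternate; but it has [g] in both [pɛgi] and [pɛgo].
Therefore /dʒ/ is basic and [g] is derived by depalatalization (palato-alveolar /dʒ/ and /ʃ/ become [g] and [s] when no front vowel follows).

/pudʒ/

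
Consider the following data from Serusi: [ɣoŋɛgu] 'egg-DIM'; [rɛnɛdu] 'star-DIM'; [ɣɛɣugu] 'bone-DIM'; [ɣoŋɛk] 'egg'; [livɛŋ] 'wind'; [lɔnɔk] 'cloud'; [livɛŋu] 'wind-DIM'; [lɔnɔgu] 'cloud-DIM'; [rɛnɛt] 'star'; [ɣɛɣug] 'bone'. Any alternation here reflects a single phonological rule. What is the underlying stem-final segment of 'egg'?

In [ɣoŋɛk] and [ɣoŋɛgu] the final segment of 'egg' alternates: [k] ~ [g].
Compare 'bone', with invariant [g] in [ɣɛɣug] and [ɣɛɣugu]: an analysis with underlying /g/ and a rule producing [k] in isolation would wrongly predict alternation here too.
The underlying segment must be /k/; voiceless stops become voiced between vowels, yielding [g] there.

/k/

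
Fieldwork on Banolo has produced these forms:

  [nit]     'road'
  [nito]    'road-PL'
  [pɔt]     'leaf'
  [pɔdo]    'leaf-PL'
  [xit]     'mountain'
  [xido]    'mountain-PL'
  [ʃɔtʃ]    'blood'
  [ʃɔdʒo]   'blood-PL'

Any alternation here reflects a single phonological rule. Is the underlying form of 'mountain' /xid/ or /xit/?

/xid/

In [xit] and [xido] the final segment of 'mountain' alternates: [t] ~ [d].
Compare 'road', with invariant [t] in [nit] and [nito]: an analysis with underlying /t/ and a rule producing [d] before the PL suffix would wrongly predict alternation here too.
Therefore /d/ is basic and [t] is derived by word-final obstruent devoicing (voiced obstruents become voiceless word-finally).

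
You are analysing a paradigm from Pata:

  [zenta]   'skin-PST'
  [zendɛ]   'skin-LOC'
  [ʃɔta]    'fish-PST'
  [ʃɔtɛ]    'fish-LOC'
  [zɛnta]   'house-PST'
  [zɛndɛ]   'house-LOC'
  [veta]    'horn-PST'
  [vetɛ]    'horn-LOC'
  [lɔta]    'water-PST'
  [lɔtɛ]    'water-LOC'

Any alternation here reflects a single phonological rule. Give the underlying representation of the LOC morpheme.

/-dɛ/

The LOC suffix surfaces as [-dɛ] and [-tɛ], depending on the final segment of the stem.
The PST suffix, which begins with [t], is invariant after every stem; so [t] is not altered by any rule here.
So the underlying form is /-dɛ/, and voiced stops become voiceless after a vowel.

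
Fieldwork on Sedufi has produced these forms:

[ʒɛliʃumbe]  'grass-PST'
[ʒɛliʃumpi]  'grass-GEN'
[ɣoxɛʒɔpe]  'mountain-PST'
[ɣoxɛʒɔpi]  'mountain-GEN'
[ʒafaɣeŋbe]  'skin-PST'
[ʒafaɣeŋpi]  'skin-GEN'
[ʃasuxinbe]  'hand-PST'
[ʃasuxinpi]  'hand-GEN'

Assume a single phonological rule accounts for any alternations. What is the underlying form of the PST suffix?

The PST morpheme has two allomorphs, [-be] and [-pe].
The GEN suffix, which begins with [p], is invariant after every stem; so [p] is not altered by any rule here.
The PST suffix is therefore /-be/ underlyingly, with post-vocalic devoicing: voiced stops become voiceless after a vowel.

/-be/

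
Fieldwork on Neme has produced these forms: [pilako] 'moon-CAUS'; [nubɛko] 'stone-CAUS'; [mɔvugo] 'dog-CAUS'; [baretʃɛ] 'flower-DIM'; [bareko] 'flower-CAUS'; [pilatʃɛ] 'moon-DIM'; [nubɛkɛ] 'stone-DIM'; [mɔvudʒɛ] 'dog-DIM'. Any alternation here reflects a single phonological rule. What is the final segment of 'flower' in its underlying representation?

In [baretʃɛ] and [bareko] the final segment of 'flower' alternates: [tʃ] ~ [k].
The stem 'stone' ([nubɛkɛ], [nubɛko]) shows [k] unchanged in both environments, so [k] cannot be basic with [tʃ] derived before the DIM suffix.
The alternation reflects depalatalization: palato-alveolar /tʃ/ and /dʒ/ become [k] and [g] when no front vowel follows. /tʃ/ is underlying.

/tʃ/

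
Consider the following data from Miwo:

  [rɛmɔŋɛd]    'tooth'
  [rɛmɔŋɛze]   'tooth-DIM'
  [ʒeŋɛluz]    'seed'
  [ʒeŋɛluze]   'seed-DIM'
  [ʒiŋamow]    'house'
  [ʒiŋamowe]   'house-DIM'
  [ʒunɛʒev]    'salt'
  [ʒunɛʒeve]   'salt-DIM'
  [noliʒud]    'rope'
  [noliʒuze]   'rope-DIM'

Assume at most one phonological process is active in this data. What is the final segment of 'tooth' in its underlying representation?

In [rɛmɔŋɛd] and [rɛmɔŋɛze] the final segment of 'tooth' alternates: [d] ~ [z].
The stem 'seed' ([ʒeŋɛluz], [ʒeŋɛluze]) shows [z] unchanged in both environments, so [z] cannot be basic with [d] derived in isolation.
So /d/ is underlying, and a rule of intervocalic spirantization — voiced stops become fricatives between vowels — gives [z].

/d/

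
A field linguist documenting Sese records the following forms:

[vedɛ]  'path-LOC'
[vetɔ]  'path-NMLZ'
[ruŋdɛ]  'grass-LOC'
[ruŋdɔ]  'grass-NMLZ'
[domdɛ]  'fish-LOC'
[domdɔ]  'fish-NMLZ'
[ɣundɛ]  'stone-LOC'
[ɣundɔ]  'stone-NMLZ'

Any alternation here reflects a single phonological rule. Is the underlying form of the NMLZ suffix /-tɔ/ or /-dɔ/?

The NMLZ morpheme has two allomorphs, [-dɔ] and [-tɔ].
The LOC suffix, which begins with [d], is invariant after every stem; so [d] is not altered by any rule here.
So the underlying form is /-tɔ/, and voiceless stops become voiced after a nasal.

/-tɔ/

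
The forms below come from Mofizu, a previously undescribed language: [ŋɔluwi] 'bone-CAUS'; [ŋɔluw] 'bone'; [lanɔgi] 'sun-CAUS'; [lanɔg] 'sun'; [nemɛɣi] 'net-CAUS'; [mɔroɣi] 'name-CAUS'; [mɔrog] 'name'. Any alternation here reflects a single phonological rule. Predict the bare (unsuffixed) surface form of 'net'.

[nemɛg]

The stem for 'name' ends in [ɣ] in [mɔroɣi] but [g] in [mɔrog].
But 'sun' keeps [g] in both environments ([lanɔgi], [lanɔg]), so there is no rule changing /g/ to [ɣ] before the CAUS suffix.
Therefore /ɣ/ is basic and [g] is derived by word-final hardening (voiced fricatives become stops word-finally).
The one attested form of 'net', [nemɛɣi], shows underlying /nemɛɣ/. Applying the same rule word-finally gives [nemɛg].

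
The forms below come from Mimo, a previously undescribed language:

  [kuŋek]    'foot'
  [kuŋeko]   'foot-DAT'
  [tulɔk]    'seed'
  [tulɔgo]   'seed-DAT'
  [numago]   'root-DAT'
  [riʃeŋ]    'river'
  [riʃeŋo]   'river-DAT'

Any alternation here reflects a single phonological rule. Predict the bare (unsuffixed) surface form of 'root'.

[numak]

'seed' shows [k] ~ [g] at the end of the stem ([tulɔk] vs [tulɔgo]).
Compare 'foot', with invariant [k] in [kuŋek] and [kuŋeko]: an analysis with underlying /k/ and a rule producing [g] before the DAT suffix would wrongly predict alternation here too.
The underlying segment must be /g/; voiced obstruents become voiceless word-finally, yielding [k] there.
From [numago] the stem 'root' is /numag/; word-finally this yields [numak].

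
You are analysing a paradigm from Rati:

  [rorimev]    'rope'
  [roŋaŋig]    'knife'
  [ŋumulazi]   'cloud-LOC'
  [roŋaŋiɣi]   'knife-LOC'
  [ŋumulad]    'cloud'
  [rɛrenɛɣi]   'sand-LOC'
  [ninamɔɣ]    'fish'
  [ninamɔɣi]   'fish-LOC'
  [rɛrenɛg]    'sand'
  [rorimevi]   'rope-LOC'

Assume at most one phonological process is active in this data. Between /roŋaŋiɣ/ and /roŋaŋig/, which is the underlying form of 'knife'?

/roŋaŋig/

In [roŋaŋig] and [roŋaŋiɣi] the final segment of 'knife' alternates: [g] ~ [ɣ].
The stem 'fish' ([ninamɔɣ], [ninamɔɣi]) shows [ɣ] unchanged in both environments, so [ɣ] cannot be basic with [g] derived in isolation.
The underlying segment must be /g/; voiced stops become fricatives between vowels, yielding [ɣ] there.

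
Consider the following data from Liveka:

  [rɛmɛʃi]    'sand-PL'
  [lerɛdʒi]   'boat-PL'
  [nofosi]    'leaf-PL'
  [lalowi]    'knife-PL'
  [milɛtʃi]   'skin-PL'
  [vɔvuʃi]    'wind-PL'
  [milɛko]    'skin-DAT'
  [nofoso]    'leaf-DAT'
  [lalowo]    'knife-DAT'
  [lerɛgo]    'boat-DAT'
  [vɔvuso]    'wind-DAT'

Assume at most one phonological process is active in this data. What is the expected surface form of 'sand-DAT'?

'wind' shows [ʃ] ~ [s] at the end of the stem ([vɔvuʃi] vs [vɔvuso]).
The stem 'leaf' ([nofosi], [nofoso]) shows [s] unchanged in both environments, so [s] cannot be basic with [ʃ] derived before the PL suffix.
Therefore /ʃ/ is basic and [s] is derived by depalatalization (palato-alveolar /tʃ/, /dʒ/ and /ʃ/ become [k], [g] and [s] when no front vowel follows).
From [rɛmɛʃi] the stem 'sand' is /rɛmɛʃ/; when no front vowel follows this yields [rɛmɛso].

[rɛmɛso]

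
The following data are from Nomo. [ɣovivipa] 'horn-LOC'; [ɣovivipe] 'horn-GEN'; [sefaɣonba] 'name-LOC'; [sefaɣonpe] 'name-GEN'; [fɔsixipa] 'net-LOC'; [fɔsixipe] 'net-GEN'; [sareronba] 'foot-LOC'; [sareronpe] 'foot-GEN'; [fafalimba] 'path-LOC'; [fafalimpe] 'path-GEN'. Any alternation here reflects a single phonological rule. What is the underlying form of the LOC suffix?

/-ba/

The LOC suffix surfaces as [-ba] and [-pa], depending on the final segment of the stem.
The GEN suffix, which begins with [p], is invariant after every stem; so [p] is not altered by any rule here.
So the underlying form is /-ba/, and voiced stops become voiceless after a vowel.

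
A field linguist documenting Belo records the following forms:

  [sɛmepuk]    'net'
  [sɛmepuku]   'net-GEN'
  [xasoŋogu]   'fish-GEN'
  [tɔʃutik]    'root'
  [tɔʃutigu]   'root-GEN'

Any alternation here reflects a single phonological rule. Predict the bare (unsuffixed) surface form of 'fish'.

The stem for 'root' ends in [k] in [tɔʃutik] but [g] in [tɔʃutigu].
Compare 'net', with invariant [k] in [sɛmepuk] and [sɛmepuku]: an analysis with underlying /k/ and a rule producing [g] before the GEN suffix would wrongly predict alternation here too.
The alternation reflects word-final obstruent devoicing: voiced obstruents become voiceless word-finally. /g/ is underlying.
The one attested form of 'fish', [xasoŋogu], shows underlying /xasoŋog/. Applying the same rule word-finally gives [xasoŋok].

[xasoŋok]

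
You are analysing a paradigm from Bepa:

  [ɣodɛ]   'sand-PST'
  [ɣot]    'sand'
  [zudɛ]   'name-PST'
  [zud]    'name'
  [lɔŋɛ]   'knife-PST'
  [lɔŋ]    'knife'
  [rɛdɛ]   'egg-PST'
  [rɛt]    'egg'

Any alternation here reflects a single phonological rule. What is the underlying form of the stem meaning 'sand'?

/ɣot/

The stem for 'sand' ends in [d] in [ɣodɛ] but [t] in [ɣot].
Compare 'name', with invariant [d] in [zudɛ] and [zud]: an analysis with underlying /d/ and a rule producing [t] in isolation would wrongly predict alternation here too.
The alternation reflects intervocalic voicing: voiceless stops become voiced between vowels. /t/ is underlying.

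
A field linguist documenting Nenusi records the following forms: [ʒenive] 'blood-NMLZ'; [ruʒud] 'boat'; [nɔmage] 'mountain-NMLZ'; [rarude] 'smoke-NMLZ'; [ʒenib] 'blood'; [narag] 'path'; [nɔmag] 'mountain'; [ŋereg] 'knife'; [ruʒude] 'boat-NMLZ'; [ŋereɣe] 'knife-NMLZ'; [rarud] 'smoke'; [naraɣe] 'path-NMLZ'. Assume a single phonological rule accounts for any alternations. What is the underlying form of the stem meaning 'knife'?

'knife' shows [ɣ] ~ [g] at the end of the stem ([ŋereɣe] vs [ŋereg]).
But 'mountain' keeps [g] in both environments ([nɔmage], [nɔmag]), so there is no rule changing /g/ to [ɣ] before the NMLZ suffix.
The alternation reflects word-final hardening: voiced fricatives become stops word-finally. /ɣ/ is underlying.

/ŋereɣ/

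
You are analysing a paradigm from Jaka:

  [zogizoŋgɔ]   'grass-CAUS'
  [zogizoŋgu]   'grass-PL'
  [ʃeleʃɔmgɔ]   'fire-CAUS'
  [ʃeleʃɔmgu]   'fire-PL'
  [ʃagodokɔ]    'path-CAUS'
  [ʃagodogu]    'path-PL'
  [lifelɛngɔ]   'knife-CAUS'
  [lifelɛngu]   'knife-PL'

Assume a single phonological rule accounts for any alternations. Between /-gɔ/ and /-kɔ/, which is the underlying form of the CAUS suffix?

/-kɔ/

The CAUS morpheme has two allomorphs, [-gɔ] and [-kɔ].
By contrast the PL suffix keeps its initial [g] throughout — that segment must be underlying.
So the underlying form is /-kɔ/, and voiceless stops become voiced after a nasal.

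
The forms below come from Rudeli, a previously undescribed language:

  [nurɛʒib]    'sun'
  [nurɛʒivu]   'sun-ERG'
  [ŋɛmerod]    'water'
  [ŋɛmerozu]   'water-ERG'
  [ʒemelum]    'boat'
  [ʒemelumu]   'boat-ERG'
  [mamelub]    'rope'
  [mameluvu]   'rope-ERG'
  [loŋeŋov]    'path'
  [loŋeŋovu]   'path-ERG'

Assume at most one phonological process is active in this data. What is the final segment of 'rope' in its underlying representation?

/b/

In [mamelub] and [mameluvu] the final segment of 'rope' alternates: [b] ~ [v].
Compare 'path', with invariant [v] in [loŋeŋov] and [loŋeŋovu]: an analysis with underlying /v/ and a rule producing [b] in isolation would wrongly predict alternation here too.
The underlying segment must be /b/; voiced stops become fricatives between vowels, yielding [v] there.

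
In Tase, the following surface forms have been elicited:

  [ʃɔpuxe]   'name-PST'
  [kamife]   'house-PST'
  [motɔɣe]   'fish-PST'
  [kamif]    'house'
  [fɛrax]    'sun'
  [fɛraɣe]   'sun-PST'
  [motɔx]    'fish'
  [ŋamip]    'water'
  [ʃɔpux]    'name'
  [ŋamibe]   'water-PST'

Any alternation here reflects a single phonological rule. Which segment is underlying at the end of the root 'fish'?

The stem for 'fish' ends in [x] in [motɔx] but [ɣ] in [motɔɣe].
If /x/ were underlying and a rule turned it into [ɣ] before the PST suffix, 'name' would also alternate; but it has [x] in both [ʃɔpux] and [ʃɔpuxe].
Therefore /ɣ/ is basic and [x] is derived by word-final obstruent devoicing (voiced obstruents become voiceless word-finally).

/ɣ/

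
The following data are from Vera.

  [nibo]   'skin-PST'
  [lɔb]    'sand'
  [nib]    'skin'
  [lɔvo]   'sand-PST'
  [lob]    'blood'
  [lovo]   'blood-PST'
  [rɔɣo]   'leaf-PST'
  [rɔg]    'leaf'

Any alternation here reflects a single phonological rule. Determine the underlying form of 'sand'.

In [lɔb] and [lɔvo] the final segment of 'sand' alternates: [b] ~ [v].
The stem 'skin' ([nib], [nibo]) shows [b] unchanged in both environments, so [b] cannot be basic with [v] derived before the PST suffix.
The underlying segment must be /v/; voiced fricatives become stops word-finally, yielding [b] there.
The underlying form of 'sand' is therefore /lɔv/.

/lɔv/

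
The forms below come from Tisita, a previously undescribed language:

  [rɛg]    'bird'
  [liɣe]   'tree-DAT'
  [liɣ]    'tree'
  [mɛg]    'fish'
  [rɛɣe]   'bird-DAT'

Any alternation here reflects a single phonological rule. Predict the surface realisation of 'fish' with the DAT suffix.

[mɛɣe]

The stem for 'bird' ends in [g] in [rɛg] but [ɣ] in [rɛɣe].
But 'tree' keeps [ɣ] in both environments ([liɣ], [liɣe]), so there is no rule changing /ɣ/ to [g] in isolation.
The underlying segment must be /g/; voiced stops become fricatives between vowels, yielding [ɣ] there.
The one attested form of 'fish', [mɛg], shows underlying /mɛg/. Applying the same rule between vowels gives [mɛɣe].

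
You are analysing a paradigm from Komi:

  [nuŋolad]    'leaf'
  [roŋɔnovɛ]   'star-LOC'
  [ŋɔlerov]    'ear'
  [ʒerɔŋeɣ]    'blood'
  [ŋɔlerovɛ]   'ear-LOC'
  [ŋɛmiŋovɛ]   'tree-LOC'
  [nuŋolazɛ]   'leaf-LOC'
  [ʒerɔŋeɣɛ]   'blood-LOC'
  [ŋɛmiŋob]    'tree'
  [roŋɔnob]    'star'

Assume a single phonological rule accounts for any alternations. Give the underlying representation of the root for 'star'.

The root 'star' surfaces as [roŋɔnob] and [roŋɔnovɛ], with a stem-final [b] ~ [v] alternation.
Compare 'ear', with invariant [v] in [ŋɔlerov] and [ŋɔlerovɛ]: an analysis with underlying /v/ and a rule producing [b] in isolation would wrongly predict alternation here too.
Therefore /b/ is basic and [v] is derived by intervocalic spirantization (voiced stops become fricatives between vowels).
Hence 'star' is /roŋɔnob/ underlyingly.

/roŋɔnob/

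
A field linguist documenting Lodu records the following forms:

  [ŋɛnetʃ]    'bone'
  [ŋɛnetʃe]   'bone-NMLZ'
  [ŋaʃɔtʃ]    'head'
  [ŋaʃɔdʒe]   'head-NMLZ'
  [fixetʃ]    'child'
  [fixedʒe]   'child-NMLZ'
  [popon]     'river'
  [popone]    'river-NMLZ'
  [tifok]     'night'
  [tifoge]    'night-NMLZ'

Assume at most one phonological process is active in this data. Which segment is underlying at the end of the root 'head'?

In [ŋaʃɔtʃ] and [ŋaʃɔdʒe] the final segment of 'head' alternates: [tʃ] ~ [dʒ].
The stem 'bone' ([ŋɛnetʃ], [ŋɛnetʃe]) shows [tʃ] unchanged in both environments, so [tʃ] cannot be basic with [dʒ] derived before the NMLZ suffix.
The underlying segment must be /dʒ/; voiced obstruents become voiceless word-finally, yielding [tʃ] there.

/dʒ/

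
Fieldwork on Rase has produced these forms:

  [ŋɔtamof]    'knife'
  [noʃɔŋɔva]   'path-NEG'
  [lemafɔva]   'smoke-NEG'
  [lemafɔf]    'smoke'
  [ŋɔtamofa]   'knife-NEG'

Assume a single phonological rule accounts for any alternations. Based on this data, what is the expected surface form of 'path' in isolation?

[noʃɔŋɔf]

In [lemafɔf] and [lemafɔva] the final segment of 'smoke' alternates: [f] ~ [v].
If /f/ were underlying and a rule turned it into [v] before the NEG suffix, 'knife' would also alternate; but it has [f] in both [ŋɔtamof] and [ŋɔtamofa].
So /v/ is underlying, and a rule of word-final obstruent devoicing — voiced obstruents become voiceless word-finally — gives [f].
From [noʃɔŋɔva] the stem 'path' is /noʃɔŋɔv/; word-finally this yields [noʃɔŋɔf].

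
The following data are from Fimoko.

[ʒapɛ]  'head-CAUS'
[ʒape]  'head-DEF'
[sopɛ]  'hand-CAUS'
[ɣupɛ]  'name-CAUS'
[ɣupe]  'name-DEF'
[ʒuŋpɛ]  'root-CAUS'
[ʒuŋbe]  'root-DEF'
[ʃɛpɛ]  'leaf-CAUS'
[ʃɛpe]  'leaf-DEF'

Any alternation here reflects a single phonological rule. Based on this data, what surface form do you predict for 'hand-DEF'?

[sope]

The DEF morpheme has two allomorphs, [-be] and [-pe].
The CAUS suffix, which begins with [p], is invariant after every stem; so [p] is not altered by any rule here.
The DEF suffix is therefore /-be/ underlyingly, with post-vocalic devoicing: voiced stops become voiceless after a vowel.
After 'hand', which ends in a vowel, the suffix surfaces as [-pe], giving [sope].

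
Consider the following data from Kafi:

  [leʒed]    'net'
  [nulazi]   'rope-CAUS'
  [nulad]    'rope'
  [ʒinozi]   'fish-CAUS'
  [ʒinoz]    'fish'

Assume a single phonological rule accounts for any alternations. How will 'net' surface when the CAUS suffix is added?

[leʒezi]

The root 'rope' surfaces as [nulazi] and [nulad], with a stem-final [z] ~ [d] alternation.
If /z/ were underlying and a rule turned it into [d] in isolation, 'fish' would also alternate; but it has [z] in both [ʒinozi] and [ʒinoz].
Therefore /d/ is basic and [z] is derived by intervocalic spirantization (voiced stops become fricatives between vowels).
The one attested form of 'net', [leʒed], shows underlying /leʒed/. Applying the same rule between vowels gives [leʒezi].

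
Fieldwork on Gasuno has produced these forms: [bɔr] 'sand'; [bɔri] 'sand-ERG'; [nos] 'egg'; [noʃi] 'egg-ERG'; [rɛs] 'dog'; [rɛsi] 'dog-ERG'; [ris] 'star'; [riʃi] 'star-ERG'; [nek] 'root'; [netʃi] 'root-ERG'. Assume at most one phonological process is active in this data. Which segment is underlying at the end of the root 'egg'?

'egg' shows [s] ~ [ʃ] at the end of the stem ([nos] vs [noʃi]).
The stem 'dog' ([rɛs], [rɛsi]) shows [s] unchanged in both environments, so [s] cannot be basic with [ʃ] derived before the ERG suffix.
The alternation reflects depalatalization: palato-alveolar /tʃ/ and /ʃ/ become [k] and [s] when no front vowel follows. /ʃ/ is underlying.

/ʃ/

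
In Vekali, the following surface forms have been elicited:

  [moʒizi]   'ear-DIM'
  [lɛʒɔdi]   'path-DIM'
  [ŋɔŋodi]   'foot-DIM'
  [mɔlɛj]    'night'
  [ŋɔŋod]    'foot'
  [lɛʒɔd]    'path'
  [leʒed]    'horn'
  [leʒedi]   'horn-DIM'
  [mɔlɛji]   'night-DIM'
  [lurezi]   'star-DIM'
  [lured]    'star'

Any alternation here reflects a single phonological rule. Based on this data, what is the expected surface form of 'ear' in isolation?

The stem for 'star' ends in [z] in [lurezi] but [d] in [lured].
But 'horn' keeps [d] in both environments ([leʒedi], [leʒed]), so there is no rule changing /d/ to [z] before the DIM suffix.
The alternation reflects word-final hardening: voiced fricatives become stops word-finally. /z/ is underlying.
The one attested form of 'ear', [moʒizi], shows underlying /moʒiz/. Applying the same rule word-finally gives [moʒid].

[moʒid]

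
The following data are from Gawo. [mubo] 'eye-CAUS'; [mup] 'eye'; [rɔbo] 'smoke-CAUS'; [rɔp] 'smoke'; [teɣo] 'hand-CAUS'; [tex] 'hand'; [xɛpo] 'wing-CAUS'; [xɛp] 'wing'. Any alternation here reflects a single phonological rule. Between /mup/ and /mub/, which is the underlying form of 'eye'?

'eye' shows [b] ~ [p] at the end of the stem ([mubo] vs [mup]).
But 'wing' keeps [p] in both environments ([xɛpo], [xɛp]), so there is no rule changing /p/ to [b] before the CAUS suffix.
The underlying segment must be /b/; voiced obstruents become voiceless word-finally, yielding [p] there.

/mub/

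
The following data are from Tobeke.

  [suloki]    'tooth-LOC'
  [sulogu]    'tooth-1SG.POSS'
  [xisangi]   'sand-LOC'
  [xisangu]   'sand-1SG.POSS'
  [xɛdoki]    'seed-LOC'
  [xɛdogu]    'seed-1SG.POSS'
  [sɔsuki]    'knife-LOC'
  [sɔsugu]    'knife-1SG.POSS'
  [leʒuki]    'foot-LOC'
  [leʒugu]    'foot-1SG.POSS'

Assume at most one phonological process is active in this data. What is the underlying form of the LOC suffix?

The LOC morpheme has two allomorphs, [-gi] and [-ki].
By contrast the 1SG.POSS suffix keeps its initial [g] throughout — that segment must be underlying.
The LOC suffix is therefore /-ki/ underlyingly, with post-nasal voicing: voiceless stops become voiced after a nasal.

/-ki/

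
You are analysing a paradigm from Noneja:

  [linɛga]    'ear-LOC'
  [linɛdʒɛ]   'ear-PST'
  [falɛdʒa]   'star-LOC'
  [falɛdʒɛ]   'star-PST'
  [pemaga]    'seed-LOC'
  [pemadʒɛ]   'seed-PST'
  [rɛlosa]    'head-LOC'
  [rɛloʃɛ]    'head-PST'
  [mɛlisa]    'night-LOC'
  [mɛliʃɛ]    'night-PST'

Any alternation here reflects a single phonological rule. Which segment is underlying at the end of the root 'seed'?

/g/

'seed' shows [g] ~ [dʒ] at the end of the stem ([pemaga] vs [pemadʒɛ]).
If /dʒ/ were underlying and a rule turned it into [g] before the LOC suffix, 'star' would also alternate; but it has [dʒ] in both [falɛdʒa] and [falɛdʒɛ].
The underlying segment must be /g/; /g/ and /s/ become palato-alveolar [dʒ] and [ʃ] before a front vowel, yielding [dʒ] there.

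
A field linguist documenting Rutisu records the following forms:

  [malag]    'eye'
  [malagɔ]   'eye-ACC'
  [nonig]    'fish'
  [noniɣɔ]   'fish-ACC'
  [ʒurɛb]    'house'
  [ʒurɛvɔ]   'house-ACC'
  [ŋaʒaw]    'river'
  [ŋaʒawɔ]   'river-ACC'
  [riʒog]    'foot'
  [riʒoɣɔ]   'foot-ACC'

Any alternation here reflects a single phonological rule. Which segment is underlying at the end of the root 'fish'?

/ɣ/

The stem for 'fish' ends in [g] in [nonig] but [ɣ] in [noniɣɔ].
But 'eye' keeps [g] in both environments ([malag], [malagɔ]), so there is no rule changing /g/ to [ɣ] before the ACC suffix.
Therefore /ɣ/ is basic and [g] is derived by word-final hardening (voiced fricatives become stops word-finally).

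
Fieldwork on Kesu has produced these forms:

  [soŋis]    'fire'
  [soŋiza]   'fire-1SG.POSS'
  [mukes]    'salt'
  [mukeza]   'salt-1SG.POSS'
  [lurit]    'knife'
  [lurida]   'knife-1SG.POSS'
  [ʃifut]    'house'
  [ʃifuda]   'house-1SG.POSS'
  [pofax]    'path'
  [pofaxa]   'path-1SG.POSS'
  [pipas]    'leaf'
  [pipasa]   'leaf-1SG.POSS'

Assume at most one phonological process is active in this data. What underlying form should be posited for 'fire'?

The stem for 'fire' ends in [s] in [soŋis] but [z] in [soŋiza].
The stem 'leaf' ([pipas], [pipasa]) shows [s] unchanged in both environments, so [s] cannot be basic with [z] derived before the 1SG.POSS suffix.
The alternation reflects word-final obstruent devoicing: voiced obstruents become voiceless word-finally. /z/ is underlying.

/soŋiz/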